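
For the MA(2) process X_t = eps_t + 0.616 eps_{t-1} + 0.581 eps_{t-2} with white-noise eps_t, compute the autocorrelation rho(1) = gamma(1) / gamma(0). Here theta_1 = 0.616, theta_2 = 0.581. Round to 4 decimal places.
\rho(1) = 0.5672

For an MA(q) process with theta_0 = 1, the autocovariance is
  gamma(k) = sigma^2 * sum_{i=0..q-k} theta_i * theta_{i+k},
and rho(k) = gamma(k) / gamma(0). Sigma^2 cancels.
  numerator   = (1)*(0.616) + (0.616)*(0.581) = 0.973896.
  denominator = (1)^2 + (0.616)^2 + (0.581)^2 = 1.717017.
  rho(1) = 0.973896 / 1.717017 = 0.5672.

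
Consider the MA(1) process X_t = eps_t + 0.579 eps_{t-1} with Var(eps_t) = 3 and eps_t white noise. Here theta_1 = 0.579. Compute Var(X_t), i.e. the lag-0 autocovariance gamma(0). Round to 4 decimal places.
\gamma(0) = 4.0057

For an MA(q) process X_t = eps_t + sum_i theta_i eps_{t-i} with
Var(eps_t) = sigma^2, the variance is
  gamma(0) = sigma^2 * (1 + sum_i theta_i^2).
  sum_i theta_i^2 = (0.579)^2 = 0.335241.
  gamma(0) = 3 * (1 + 0.335241) = 3 * 1.335241 = 4.005723, which rounds to 4.0057.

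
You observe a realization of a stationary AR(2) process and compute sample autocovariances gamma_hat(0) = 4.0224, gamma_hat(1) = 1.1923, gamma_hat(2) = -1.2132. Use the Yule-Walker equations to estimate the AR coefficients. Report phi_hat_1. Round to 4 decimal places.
\hat\phi_{1} = 0.4230

The Yule-Walker equations for an AR(p) process read, in matrix form,
  Gamma_p phi = r_p,   with   (Gamma_p)_{ij} = gamma(|i - j|),
                       (r_p)_i = gamma(i),   i,j = 1..p.
Substitute the sample gammas (Toeplitz matrix and right-hand side of size 2):
  Gamma_p = [[4.0224, 1.1923], [1.1923, 4.0224]]
  r_p     = [1.1923, -1.2132]
Written out:
  4.0224 phi_1 + 1.1923 phi_2 = 1.1923
  1.1923 phi_1 + 4.0224 phi_2 = -1.2132
Solve by Cramer's rule:
  det = gamma(0)^2 - gamma(1)^2 = (4.0224)^2 - (1.1923)^2 = 16.17970176 - 1.42157929 = 14.75812247
  phi_hat_1 = [gamma(1) gamma(0) - gamma(1) gamma(2)] / det = [(1.1923)(4.0224) - (1.1923)(-1.2132)] / 14.75812247 = 6.24240588 / 14.75812247 = 0.423
  phi_hat_2 = [gamma(0) gamma(2) - gamma(1)^2] / det = [(4.0224)(-1.2132) - (1.1923)^2] / 14.75812247 = -6.30155497 / 14.75812247 = -0.427
So phi_hat = [0.4230, -0.4270].
Therefore phi_hat_1 = 0.4230.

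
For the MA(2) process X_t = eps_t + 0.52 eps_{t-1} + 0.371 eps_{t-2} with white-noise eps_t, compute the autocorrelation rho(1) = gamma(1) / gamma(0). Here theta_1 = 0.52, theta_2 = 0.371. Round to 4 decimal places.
\rho(1) = 0.5063

For an MA(q) process with theta_0 = 1, the autocovariance is
  gamma(k) = sigma^2 * sum_{i=0..q-k} theta_i * theta_{i+k},
and rho(k) = gamma(k) / gamma(0). Sigma^2 cancels.
  numerator   = (1)*(0.52) + (0.52)*(0.371) = 0.71292.
  denominator = (1)^2 + (0.52)^2 + (0.371)^2 = 1.408041.
  rho(1) = 0.71292 / 1.408041 = 0.5063.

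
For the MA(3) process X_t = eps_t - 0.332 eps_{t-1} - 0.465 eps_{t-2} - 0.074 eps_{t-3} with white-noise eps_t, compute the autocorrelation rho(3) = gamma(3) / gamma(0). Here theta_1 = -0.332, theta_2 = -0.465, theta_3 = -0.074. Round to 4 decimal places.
\rho(3) = -0.0556

For an MA(q) process with theta_0 = 1, the autocovariance is
  gamma(k) = sigma^2 * sum_{i=0..q-k} theta_i * theta_{i+k},
and rho(k) = gamma(k) / gamma(0). Sigma^2 cancels.
  numerator   = (1)*(-0.074) = -0.074.
  denominator = (1)^2 + (-0.332)^2 + (-0.465)^2 + (-0.074)^2 = 1.331925.
  rho(3) = -0.074 / 1.331925 = -0.0556.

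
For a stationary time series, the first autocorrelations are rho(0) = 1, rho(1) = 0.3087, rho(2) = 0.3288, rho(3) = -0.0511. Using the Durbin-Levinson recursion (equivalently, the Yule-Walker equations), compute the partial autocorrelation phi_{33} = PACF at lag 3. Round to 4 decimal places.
\phi_{33} = -0.2440

The PACF at lag k is phi_{kk}, the last component of the solution
to the Yule-Walker system G_k phi = r_k where
  (G_k)_{ij} = rho(|i - j|), (r_k)_i = rho(i), i,j = 1..k.
Equivalently, Durbin-Levinson gives phi_{kk} iteratively:
  phi_{11} = rho(1)
  phi_{kk} = [rho(k) - sum_{j=1..k-1} phi_{k-1,j} rho(k-j)]
            / [1 - sum_{j=1..k-1} phi_{k-1,j} rho(j)],
  phi_{k,j} = phi_{k-1,j} - phi_{kk} phi_{k-1,k-j},  j = 1..k-1.
Step k = 1:
  phi_11 = rho(1) = 0.3087.
Step k = 2:
  phi_22 = [rho(2) - phi_11 rho(1)] / [1 - phi_11 rho(1)] = [0.3288 - (0.3087)(0.3087)] / [1 - (0.3087)(0.3087)]
         = 0.23350431 / 0.90470431 = 0.2581.
  Update: phi_21 = phi_11 - phi_22 phi_11 = 0.3087 - (0.2581)(0.3087) = 0.229024.
Step k = 3:
  phi_33 = [rho(3) - phi_21 rho(2) - phi_22 rho(1)] / [1 - phi_21 rho(1) - phi_22 rho(2)]
    numerator   = -0.0511 - (0.229024)(0.3288) - (0.2581)(0.3087) = -0.20607876
    denominator = 1 - (0.229024)(0.3087) - (0.2581)(0.3288) = 0.84443681
  phi_33 = -0.20607876 / 0.84443681 = -0.244.
Therefore phi_{33} = -0.2440.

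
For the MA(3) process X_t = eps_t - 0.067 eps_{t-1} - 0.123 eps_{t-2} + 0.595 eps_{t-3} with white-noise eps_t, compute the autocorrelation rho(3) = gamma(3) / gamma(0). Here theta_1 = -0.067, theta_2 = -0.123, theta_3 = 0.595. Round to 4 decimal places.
\rho(3) = 0.4332

For an MA(q) process with theta_0 = 1, the autocovariance is
  gamma(k) = sigma^2 * sum_{i=0..q-k} theta_i * theta_{i+k},
and rho(k) = gamma(k) / gamma(0). Sigma^2 cancels.
  numerator   = (1)*(0.595) = 0.595.
  denominator = (1)^2 + (-0.067)^2 + (-0.123)^2 + (0.595)^2 = 1.373643.
  rho(3) = 0.595 / 1.373643 = 0.4332.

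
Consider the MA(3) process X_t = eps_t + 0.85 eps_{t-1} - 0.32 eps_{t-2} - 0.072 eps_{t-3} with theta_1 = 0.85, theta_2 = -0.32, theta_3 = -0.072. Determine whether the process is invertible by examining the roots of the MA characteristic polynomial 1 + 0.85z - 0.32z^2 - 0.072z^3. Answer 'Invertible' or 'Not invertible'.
\text{Not invertible}

The MA(q) characteristic polynomial is P(z) = 1 + 0.85z - 0.32z^2 - 0.072z^3.
Invertibility requires all roots to lie outside the unit circle, i.e. |z| > 1 for every root.
Degree 3: look for a simple real root z0 first, then factor out (1 - z/z0) and solve the remaining quadratic.
Testing z0 = 2.5: P(2.5) = 1 + (0.85)(2.5) + (-0.32)(2.5)^2 + (-0.072)(2.5)^3
  = 1 + (2.125) + (-2) + (-1.125) = 0.  So z_0 = 2.5 is a root, |z_0| = 2.5.
Divide out the factor (1 - 0.4 z) = (1 - z/z0) (since 1/z0 = 0.4):
  P(z) = (1 - 0.4 z)(1 + (1.25) z + (0.18) z^2)
  [check: z-coef 1.25 - (0.4) = 0.85; z^2-coef 0.18 - (0.4)(1.25) = -0.32; z^3-coef -(0.4)(0.18) = -0.072.]
Remaining roots from the quadratic factor 1 + (1.25) z + (0.18) z^2:
  Set 1 + (1.25) z + (0.18) z^2 = 0, i.e. a z^2 + b z + c = 0 with a = 0.18, b = 1.25, c = 1.
  Discriminant D = b^2 - 4ac = (1.25)^2 - 4*(0.18)*1 = 1.5625 - (0.72) = 0.8425.
  D >= 0, so the roots are real: z = (-b +/- sqrt(D)) / (2a) = (-1.25 +/- 0.917878) / (0.36).
    z_1 = (-1.25 + 0.917878) / (0.36) = -0.9226,   |z_1| = 0.9226.
    z_2 = (-1.25 - 0.917878) / (0.36) = -6.0219,   |z_2| = 6.0219.
Moduli of all roots: 2.5000, 0.9226, 6.0219.
All moduli strictly greater than 1? No.
Verdict: Not invertible.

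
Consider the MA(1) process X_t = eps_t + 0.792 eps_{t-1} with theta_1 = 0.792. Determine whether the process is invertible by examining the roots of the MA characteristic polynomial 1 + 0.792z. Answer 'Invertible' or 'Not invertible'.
\text{Invertible}

The MA(q) characteristic polynomial is P(z) = 1 + 0.792z.
Invertibility requires all roots to lie outside the unit circle, i.e. |z| > 1 for every root.
This is linear in z: 1 + (0.792) z = 0  =>  z = -1/(0.792) = -1.262626,  |z| = 1.262626.
Moduli of all roots: 1.2626.
All moduli strictly greater than 1? Yes.
Verdict: Invertible.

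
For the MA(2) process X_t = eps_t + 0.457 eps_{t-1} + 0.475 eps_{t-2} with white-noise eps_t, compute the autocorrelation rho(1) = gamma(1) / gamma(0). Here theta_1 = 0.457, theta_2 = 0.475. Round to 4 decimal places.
\rho(1) = 0.4699

For an MA(q) process with theta_0 = 1, the autocovariance is
  gamma(k) = sigma^2 * sum_{i=0..q-k} theta_i * theta_{i+k},
and rho(k) = gamma(k) / gamma(0). Sigma^2 cancels.
  numerator   = (1)*(0.457) + (0.457)*(0.475) = 0.674075.
  denominator = (1)^2 + (0.457)^2 + (0.475)^2 = 1.434474.
  rho(1) = 0.674075 / 1.434474 = 0.4699.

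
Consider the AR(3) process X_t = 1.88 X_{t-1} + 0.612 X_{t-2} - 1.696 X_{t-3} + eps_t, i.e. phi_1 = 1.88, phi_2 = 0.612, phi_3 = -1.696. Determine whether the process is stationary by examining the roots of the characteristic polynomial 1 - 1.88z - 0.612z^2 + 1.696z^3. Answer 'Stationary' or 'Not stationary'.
\text{Not stationary}

The AR(p) characteristic polynomial is P(z) = 1 - 1.88z - 0.612z^2 + 1.696z^3.
Stationarity requires all roots to lie outside the unit circle, i.e. |z| > 1 for every root.
Degree 3: look for a simple real root z0 first, then factor out (1 - z/z0) and solve the remaining quadratic.
Testing z0 = 0.625: P(0.625) = 1 + (-1.88)(0.625) + (-0.612)(0.625)^2 + (1.696)(0.625)^3
  = 1 + (-1.175) + (-0.239062) + (0.414062) = 0.  So z_0 = 0.625 is a root, |z_0| = 0.625.
Divide out the factor (1 - 1.6 z) = (1 - z/z0) (since 1/z0 = 1.6):
  P(z) = (1 - 1.6 z)(1 + (-0.28) z + (-1.06) z^2)
  [check: z-coef -0.28 - (1.6) = -1.88; z^2-coef -1.06 - (1.6)(-0.28) = -0.612; z^3-coef -(1.6)(-1.06) = 1.696.]
Remaining roots from the quadratic factor 1 + (-0.28) z + (-1.06) z^2:
  Set 1 + (-0.28) z + (-1.06) z^2 = 0, i.e. a z^2 + b z + c = 0 with a = -1.06, b = -0.28, c = 1.
  Discriminant D = b^2 - 4ac = (-0.28)^2 - 4*(-1.06)*1 = 0.0784 - (-4.24) = 4.3184.
  D >= 0, so the roots are real: z = (-b +/- sqrt(D)) / (2a) = (0.28 +/- 2.078076) / (-2.12).
    z_1 = (0.28 + 2.078076) / (-2.12) = -1.1123,   |z_1| = 1.1123.
    z_2 = (0.28 - 2.078076) / (-2.12) = 0.8481,   |z_2| = 0.8481.
Moduli of all roots: 0.6250, 1.1123, 0.8481.
All moduli strictly greater than 1? No.
Verdict: Not stationary.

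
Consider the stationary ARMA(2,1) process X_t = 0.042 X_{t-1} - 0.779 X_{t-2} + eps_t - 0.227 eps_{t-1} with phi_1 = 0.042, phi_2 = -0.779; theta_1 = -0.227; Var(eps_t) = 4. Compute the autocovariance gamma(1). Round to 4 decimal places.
\gamma(1) = -0.2603

Multiply the model equation by X_{t-k} and take expectations. With theta_0 = psi_0 = 1 and psi_j the MA(infinity) weights, this gives
  gamma(k) - sum_i phi_i gamma(k-i) = c_k,
  c_k = sigma^2 * sum_{j=k..q} theta_j psi_{j-k}   (c_k = 0 for k > q),
using gamma(-m) = gamma(m).
psi-weights needed (psi_j = theta_j + sum_i phi_i psi_{j-i}):
  psi_1 = theta_1 + phi_1 = -0.227 + (0.042) = -0.185
Right-hand sides:
  c_0 = sigma^2 (1 + theta_1 psi_1) = 4 * (1 + (-0.227)(-0.185)) = 4 * 1.041995 = 4.16798
  c_1 = sigma^2 theta_1 = 4 * (-0.227) = -0.908
  c_2 = 0
Equations for k = 0, 1, 2 (AR order 2, c_2 = 0):
  (E0) gamma(0) = phi_1 gamma(1) + phi_2 gamma(2) + c_0
  (E1) gamma(1) = phi_1 gamma(0) + phi_2 gamma(1) + c_1
  (E2) gamma(2) = phi_1 gamma(1) + phi_2 gamma(0)
From (E1): gamma(1) = A gamma(0) + B with
  A = phi_1 / (1 - phi_2) = 0.042 / 1.779 = 0.023609,   B = c_1 / (1 - phi_2) = -0.908 / 1.779 = -0.510399.
Insert (E2) into (E0): gamma(0) (1 - phi_2^2) = phi_1 (1 + phi_2) gamma(1) + c_0.
  phi_1 (1 + phi_2) = (0.042)(0.221) = 0.009282,   1 - phi_2^2 = 0.393159.
Replace gamma(1) by A gamma(0) + B and collect gamma(0):
  gamma(0) [0.393159 - (0.009282)(0.023609)] = (0.009282)(-0.510399) + 4.16798
  gamma(0) * 0.39294 = 4.163242
  gamma(0) = 4.163242 / 0.39294 = 10.595114.
  gamma(1) = A gamma(0) + B = (0.023609)(10.595114) + (-0.510399) = -0.260262.
Therefore gamma(1) = -0.2603 (to 4 decimal places).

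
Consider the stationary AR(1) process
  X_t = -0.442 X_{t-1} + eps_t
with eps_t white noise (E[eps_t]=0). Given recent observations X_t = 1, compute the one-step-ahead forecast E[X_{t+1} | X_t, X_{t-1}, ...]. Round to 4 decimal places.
E[X_{t+1} \mid \mathcal F_t] = -0.4420

For an AR(p) model X_t = c + sum_i phi_i X_{t-i} + eps_t, the
one-step-ahead conditional mean is
  E[X_{t+1} | X_t, ...] = c + sum_i phi_i X_{t+1-i}.
Substitute known values:
  E[X_{t+1} | ...] = (-0.442) * (1)
                   = -0.4420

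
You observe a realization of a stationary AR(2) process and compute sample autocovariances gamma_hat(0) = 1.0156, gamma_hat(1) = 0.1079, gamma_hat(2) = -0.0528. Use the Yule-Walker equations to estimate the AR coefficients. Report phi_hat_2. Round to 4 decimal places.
\hat\phi_{2} = -0.0640

The Yule-Walker equations for an AR(p) process read, in matrix form,
  Gamma_p phi = r_p,   with   (Gamma_p)_{ij} = gamma(|i - j|),
                       (r_p)_i = gamma(i),   i,j = 1..p.
Substitute the sample gammas (Toeplitz matrix and right-hand side of size 2):
  Gamma_p = [[1.0156, 0.1079], [0.1079, 1.0156]]
  r_p     = [0.1079, -0.0528]
Written out:
  1.0156 phi_1 + 0.1079 phi_2 = 0.1079
  0.1079 phi_1 + 1.0156 phi_2 = -0.0528
Solve by Cramer's rule:
  det = gamma(0)^2 - gamma(1)^2 = (1.0156)^2 - (0.1079)^2 = 1.03144336 - 0.01164241 = 1.01980095
  phi_hat_1 = [gamma(1) gamma(0) - gamma(1) gamma(2)] / det = [(0.1079)(1.0156) - (0.1079)(-0.0528)] / 1.01980095 = 0.11528036 / 1.01980095 = 0.113
  phi_hat_2 = [gamma(0) gamma(2) - gamma(1)^2] / det = [(1.0156)(-0.0528) - (0.1079)^2] / 1.01980095 = -0.06526609 / 1.01980095 = -0.064
So phi_hat = [0.1130, -0.0640].
Therefore phi_hat_2 = -0.0640.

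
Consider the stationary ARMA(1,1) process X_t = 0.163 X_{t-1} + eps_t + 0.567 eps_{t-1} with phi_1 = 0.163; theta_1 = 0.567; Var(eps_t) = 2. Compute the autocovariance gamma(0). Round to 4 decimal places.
\gamma(0) = 3.0949

Multiply the model equation by X_{t-k} and take expectations. With theta_0 = psi_0 = 1 and psi_j the MA(infinity) weights, this gives
  gamma(k) - sum_i phi_i gamma(k-i) = c_k,
  c_k = sigma^2 * sum_{j=k..q} theta_j psi_{j-k}   (c_k = 0 for k > q),
using gamma(-m) = gamma(m).
psi-weights needed (psi_j = theta_j + sum_i phi_i psi_{j-i}):
  psi_1 = theta_1 + phi_1 = 0.567 + (0.163) = 0.73
Right-hand sides:
  c_0 = sigma^2 (1 + theta_1 psi_1) = 2 * (1 + (0.567)(0.73)) = 2 * 1.41391 = 2.82782
  c_1 = sigma^2 theta_1 = 2 * (0.567) = 1.134
  c_2 = 0
Equations for k = 0 and k = 1 (AR order 1):
  gamma(0) = phi_1 gamma(1) + c_0
  gamma(1) = phi_1 gamma(0) + c_1
Substituting the second into the first: gamma(0) (1 - phi_1^2) = c_0 + phi_1 c_1, so
  gamma(0) = (c_0 + phi_1 c_1) / (1 - phi_1^2) = (2.82782 + (0.163)(1.134)) / (1 - (0.163)^2) = 3.012662 / 0.973431 = 3.09489.
Therefore gamma(0) = 3.0949 (to 4 decimal places).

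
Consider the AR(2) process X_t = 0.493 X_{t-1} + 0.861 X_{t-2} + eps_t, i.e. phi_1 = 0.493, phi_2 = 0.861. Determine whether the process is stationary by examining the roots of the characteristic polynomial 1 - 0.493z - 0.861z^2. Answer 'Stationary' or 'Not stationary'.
\text{Not stationary}

The AR(p) characteristic polynomial is P(z) = 1 - 0.493z - 0.861z^2.
Stationarity requires all roots to lie outside the unit circle, i.e. |z| > 1 for every root.
Set 1 + (-0.493) z + (-0.861) z^2 = 0, i.e. a z^2 + b z + c = 0 with a = -0.861, b = -0.493, c = 1.
Discriminant D = b^2 - 4ac = (-0.493)^2 - 4*(-0.861)*1 = 0.243049 - (-3.444) = 3.687049.
D >= 0, so the roots are real: z = (-b +/- sqrt(D)) / (2a) = (0.493 +/- 1.920169) / (-1.722).
  z_1 = (0.493 + 1.920169) / (-1.722) = -1.4014,   |z_1| = 1.4014.
  z_2 = (0.493 - 1.920169) / (-1.722) = 0.8288,   |z_2| = 0.8288.
Moduli of all roots: 1.4014, 0.8288.
All moduli strictly greater than 1? No.
Verdict: Not stationary.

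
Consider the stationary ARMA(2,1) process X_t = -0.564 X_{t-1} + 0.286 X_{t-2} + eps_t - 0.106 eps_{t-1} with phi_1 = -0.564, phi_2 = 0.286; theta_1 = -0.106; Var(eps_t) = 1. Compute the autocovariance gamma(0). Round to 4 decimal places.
\gamma(0) = 3.4138

Multiply the model equation by X_{t-k} and take expectations. With theta_0 = psi_0 = 1 and psi_j the MA(infinity) weights, this gives
  gamma(k) - sum_i phi_i gamma(k-i) = c_k,
  c_k = sigma^2 * sum_{j=k..q} theta_j psi_{j-k}   (c_k = 0 for k > q),
using gamma(-m) = gamma(m).
psi-weights needed (psi_j = theta_j + sum_i phi_i psi_{j-i}):
  psi_1 = theta_1 + phi_1 = -0.106 + (-0.564) = -0.67
Right-hand sides:
  c_0 = sigma^2 (1 + theta_1 psi_1) = 1 * (1 + (-0.106)(-0.67)) = 1 * 1.07102 = 1.07102
  c_1 = sigma^2 theta_1 = 1 * (-0.106) = -0.106
  c_2 = 0
Equations for k = 0, 1, 2 (AR order 2, c_2 = 0):
  (E0) gamma(0) = phi_1 gamma(1) + phi_2 gamma(2) + c_0
  (E1) gamma(1) = phi_1 gamma(0) + phi_2 gamma(1) + c_1
  (E2) gamma(2) = phi_1 gamma(1) + phi_2 gamma(0)
From (E1): gamma(1) = A gamma(0) + B with
  A = phi_1 / (1 - phi_2) = -0.564 / 0.714 = -0.789916,   B = c_1 / (1 - phi_2) = -0.106 / 0.714 = -0.148459.
Insert (E2) into (E0): gamma(0) (1 - phi_2^2) = phi_1 (1 + phi_2) gamma(1) + c_0.
  phi_1 (1 + phi_2) = (-0.564)(1.286) = -0.725304,   1 - phi_2^2 = 0.918204.
Replace gamma(1) by A gamma(0) + B and collect gamma(0):
  gamma(0) [0.918204 - (-0.725304)(-0.789916)] = (-0.725304)(-0.148459) + 1.07102
  gamma(0) * 0.345275 = 1.178698
  gamma(0) = 1.178698 / 0.345275 = 3.413797.
Therefore gamma(0) = 3.4138 (to 4 decimal places).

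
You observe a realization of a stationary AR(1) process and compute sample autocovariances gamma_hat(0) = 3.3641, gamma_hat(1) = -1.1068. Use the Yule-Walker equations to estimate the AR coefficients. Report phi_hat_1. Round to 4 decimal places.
\hat\phi_{1} = -0.3290

The Yule-Walker equations for an AR(p) process read, in matrix form,
  Gamma_p phi = r_p,   with   (Gamma_p)_{ij} = gamma(|i - j|),
                       (r_p)_i = gamma(i),   i,j = 1..p.
Substitute the sample gammas (Toeplitz matrix and right-hand side of size 1):
  Gamma_p = [[3.3641]]
  r_p     = [-1.1068]
With p = 1 this is the single equation gamma(0) phi_1 = gamma(1):
  phi_hat_1 = gamma(1) / gamma(0) = -1.1068 / 3.3641 = -0.3290.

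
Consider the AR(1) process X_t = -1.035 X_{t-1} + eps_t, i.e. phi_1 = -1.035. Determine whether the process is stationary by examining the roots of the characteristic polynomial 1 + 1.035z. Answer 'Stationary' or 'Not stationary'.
\text{Not stationary}

The AR(p) characteristic polynomial is P(z) = 1 + 1.035z.
Stationarity requires all roots to lie outside the unit circle, i.e. |z| > 1 for every root.
This is linear in z: 1 + (1.035) z = 0  =>  z = -1/(1.035) = -0.966184,  |z| = 0.966184.
Moduli of all roots: 0.9662.
All moduli strictly greater than 1? No.
Verdict: Not stationary.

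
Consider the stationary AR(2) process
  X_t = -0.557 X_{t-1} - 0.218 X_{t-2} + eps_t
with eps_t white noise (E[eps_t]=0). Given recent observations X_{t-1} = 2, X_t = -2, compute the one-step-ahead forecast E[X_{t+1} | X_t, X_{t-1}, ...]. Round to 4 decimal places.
E[X_{t+1} \mid \mathcal F_t] = 0.6780

For an AR(p) model X_t = c + sum_i phi_i X_{t-i} + eps_t, the
one-step-ahead conditional mean is
  E[X_{t+1} | X_t, ...] = c + sum_i phi_i X_{t+1-i}.
Substitute known values:
  E[X_{t+1} | ...] = (-0.557) * (-2) + (-0.218) * (2)
                   = 0.6780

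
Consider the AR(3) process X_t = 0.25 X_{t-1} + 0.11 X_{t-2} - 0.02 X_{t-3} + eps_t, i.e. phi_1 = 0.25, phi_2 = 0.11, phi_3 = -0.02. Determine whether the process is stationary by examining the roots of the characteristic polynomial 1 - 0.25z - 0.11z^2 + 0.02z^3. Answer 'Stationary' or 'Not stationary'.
\text{Stationary}

The AR(p) characteristic polynomial is P(z) = 1 - 0.25z - 0.11z^2 + 0.02z^3.
Stationarity requires all roots to lie outside the unit circle, i.e. |z| > 1 for every root.
Degree 3: look for a simple real root z0 first, then factor out (1 - z/z0) and solve the remaining quadratic.
Testing z0 = 2.5: P(2.5) = 1 + (-0.25)(2.5) + (-0.11)(2.5)^2 + (0.02)(2.5)^3
  = 1 + (-0.625) + (-0.6875) + (0.3125) = 0.  So z_0 = 2.5 is a root, |z_0| = 2.5.
Divide out the factor (1 - 0.4 z) = (1 - z/z0) (since 1/z0 = 0.4):
  P(z) = (1 - 0.4 z)(1 + (0.15) z + (-0.05) z^2)
  [check: z-coef 0.15 - (0.4) = -0.25; z^2-coef -0.05 - (0.4)(0.15) = -0.11; z^3-coef -(0.4)(-0.05) = 0.02.]
Remaining roots from the quadratic factor 1 + (0.15) z + (-0.05) z^2:
  Set 1 + (0.15) z + (-0.05) z^2 = 0, i.e. a z^2 + b z + c = 0 with a = -0.05, b = 0.15, c = 1.
  Discriminant D = b^2 - 4ac = (0.15)^2 - 4*(-0.05)*1 = 0.0225 - (-0.2) = 0.2225.
  D >= 0, so the roots are real: z = (-b +/- sqrt(D)) / (2a) = (-0.15 +/- 0.471699) / (-0.1).
    z_1 = (-0.15 + 0.471699) / (-0.1) = -3.217,   |z_1| = 3.217.
    z_2 = (-0.15 - 0.471699) / (-0.1) = 6.217,   |z_2| = 6.217.
Moduli of all roots: 2.5000, 3.2170, 6.2170.
All moduli strictly greater than 1? Yes.
Verdict: Stationary.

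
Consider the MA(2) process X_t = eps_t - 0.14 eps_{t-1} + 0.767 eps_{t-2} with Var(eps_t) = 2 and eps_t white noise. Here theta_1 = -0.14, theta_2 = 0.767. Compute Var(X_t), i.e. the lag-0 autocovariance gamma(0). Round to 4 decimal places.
\gamma(0) = 3.2158

For an MA(q) process X_t = eps_t + sum_i theta_i eps_{t-i} with
Var(eps_t) = sigma^2, the variance is
  gamma(0) = sigma^2 * (1 + sum_i theta_i^2).
  sum_i theta_i^2 = (-0.14)^2 + (0.767)^2 = 0.0196 + 0.588289 = 0.607889.
  gamma(0) = 2 * (1 + 0.607889) = 2 * 1.607889 = 3.215778, which rounds to 3.2158.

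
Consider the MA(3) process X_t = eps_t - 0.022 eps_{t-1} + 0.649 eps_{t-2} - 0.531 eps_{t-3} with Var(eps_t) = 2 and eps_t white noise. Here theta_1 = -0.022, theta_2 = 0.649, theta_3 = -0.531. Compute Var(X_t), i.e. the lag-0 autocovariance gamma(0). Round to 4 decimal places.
\gamma(0) = 3.4073

For an MA(q) process X_t = eps_t + sum_i theta_i eps_{t-i} with
Var(eps_t) = sigma^2, the variance is
  gamma(0) = sigma^2 * (1 + sum_i theta_i^2).
  sum_i theta_i^2 = (-0.022)^2 + (0.649)^2 + (-0.531)^2 = 0.000484 + 0.421201 + 0.281961 = 0.703646.
  gamma(0) = 2 * (1 + 0.703646) = 2 * 1.703646 = 3.407292, which rounds to 3.4073.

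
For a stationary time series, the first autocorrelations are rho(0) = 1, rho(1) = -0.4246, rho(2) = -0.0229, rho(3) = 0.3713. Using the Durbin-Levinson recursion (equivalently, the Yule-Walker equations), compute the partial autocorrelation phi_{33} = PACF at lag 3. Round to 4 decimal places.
\phi_{33} = 0.3300

The PACF at lag k is phi_{kk}, the last component of the solution
to the Yule-Walker system G_k phi = r_k where
  (G_k)_{ij} = rho(|i - j|), (r_k)_i = rho(i), i,j = 1..k.
Equivalently, Durbin-Levinson gives phi_{kk} iteratively:
  phi_{11} = rho(1)
  phi_{kk} = [rho(k) - sum_{j=1..k-1} phi_{k-1,j} rho(k-j)]
            / [1 - sum_{j=1..k-1} phi_{k-1,j} rho(j)],
  phi_{k,j} = phi_{k-1,j} - phi_{kk} phi_{k-1,k-j},  j = 1..k-1.
Step k = 1:
  phi_11 = rho(1) = -0.4246.
Step k = 2:
  phi_22 = [rho(2) - phi_11 rho(1)] / [1 - phi_11 rho(1)] = [-0.0229 - (-0.4246)(-0.4246)] / [1 - (-0.4246)(-0.4246)]
         = -0.20318516 / 0.81971484 = -0.247873.
  Update: phi_21 = phi_11 - phi_22 phi_11 = -0.4246 - (-0.247873)(-0.4246) = -0.529847.
Step k = 3:
  phi_33 = [rho(3) - phi_21 rho(2) - phi_22 rho(1)] / [1 - phi_21 rho(1) - phi_22 rho(2)]
    numerator   = 0.3713 - (-0.529847)(-0.0229) - (-0.247873)(-0.4246) = 0.25391964
    denominator = 1 - (-0.529847)(-0.4246) - (-0.247873)(-0.0229) = 0.76935073
  phi_33 = 0.25391964 / 0.76935073 = 0.33.
Therefore phi_{33} = 0.3300.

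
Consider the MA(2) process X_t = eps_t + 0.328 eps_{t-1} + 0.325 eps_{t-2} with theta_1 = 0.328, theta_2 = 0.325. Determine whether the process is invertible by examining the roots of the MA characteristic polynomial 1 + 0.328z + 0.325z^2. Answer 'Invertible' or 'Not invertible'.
\text{Invertible}

The MA(q) characteristic polynomial is P(z) = 1 + 0.328z + 0.325z^2.
Invertibility requires all roots to lie outside the unit circle, i.e. |z| > 1 for every root.
Set 1 + (0.328) z + (0.325) z^2 = 0, i.e. a z^2 + b z + c = 0 with a = 0.325, b = 0.328, c = 1.
Discriminant D = b^2 - 4ac = (0.328)^2 - 4*(0.325)*1 = 0.107584 - (1.3) = -1.192416.
D < 0, so the roots are the complex-conjugate pair z = (-b +/- i sqrt(-D)) / (2a) = -0.5046 +/- 1.68i.
For a conjugate pair |z|^2 = z * conj(z) = (product of roots) = c/a = 1/(0.325) = 3.076923, so |z| = sqrt(3.076923) = 1.7541 for both roots.
Moduli of all roots: 1.7541, 1.7541.
All moduli strictly greater than 1? Yes.
Verdict: Invertible.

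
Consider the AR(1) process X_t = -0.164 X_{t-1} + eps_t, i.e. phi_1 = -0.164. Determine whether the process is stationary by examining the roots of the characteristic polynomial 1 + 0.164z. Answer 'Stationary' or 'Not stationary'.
\text{Stationary}

The AR(p) characteristic polynomial is P(z) = 1 + 0.164z.
Stationarity requires all roots to lie outside the unit circle, i.e. |z| > 1 for every root.
This is linear in z: 1 + (0.164) z = 0  =>  z = -1/(0.164) = -6.097561,  |z| = 6.097561.
Moduli of all roots: 6.0976.
All moduli strictly greater than 1? Yes.
Verdict: Stationary.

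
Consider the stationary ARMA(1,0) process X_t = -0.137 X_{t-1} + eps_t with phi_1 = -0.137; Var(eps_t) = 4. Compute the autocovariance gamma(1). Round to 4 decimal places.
\gamma(1) = -0.5585

Multiply the model equation by X_{t-k} and take expectations. With theta_0 = psi_0 = 1 and psi_j the MA(infinity) weights, this gives
  gamma(k) - sum_i phi_i gamma(k-i) = c_k,
  c_k = sigma^2 * sum_{j=k..q} theta_j psi_{j-k}   (c_k = 0 for k > q),
using gamma(-m) = gamma(m).
Pure AR (q = 0): c_0 = sigma^2 = 4, c_k = 0 for k >= 1.
Equations for k = 0 and k = 1 (AR order 1):
  gamma(0) = phi_1 gamma(1) + c_0
  gamma(1) = phi_1 gamma(0) + c_1
Substituting the second into the first: gamma(0) (1 - phi_1^2) = c_0 + phi_1 c_1, so
  gamma(0) = c_0 / (1 - phi_1^2) = 4 / (1 - (-0.137)^2) = 4 / 0.981231 = 4.076512.
  gamma(1) = phi_1 gamma(0) = (-0.137)(4.076512) = -0.558482.
Therefore gamma(1) = -0.5585 (to 4 decimal places).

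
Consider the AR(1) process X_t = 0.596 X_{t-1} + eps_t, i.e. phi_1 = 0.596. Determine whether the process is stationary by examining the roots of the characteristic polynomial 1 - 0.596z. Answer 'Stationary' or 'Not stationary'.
\text{Stationary}

The AR(p) characteristic polynomial is P(z) = 1 - 0.596z.
Stationarity requires all roots to lie outside the unit circle, i.e. |z| > 1 for every root.
This is linear in z: 1 + (-0.596) z = 0  =>  z = -1/(-0.596) = 1.677852,  |z| = 1.677852.
Moduli of all roots: 1.6779.
All moduli strictly greater than 1? Yes.
Verdict: Stationary.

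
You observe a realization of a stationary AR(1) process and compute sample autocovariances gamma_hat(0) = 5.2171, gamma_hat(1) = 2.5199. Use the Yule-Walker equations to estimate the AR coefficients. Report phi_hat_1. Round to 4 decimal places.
\hat\phi_{1} = 0.4830

The Yule-Walker equations for an AR(p) process read, in matrix form,
  Gamma_p phi = r_p,   with   (Gamma_p)_{ij} = gamma(|i - j|),
                       (r_p)_i = gamma(i),   i,j = 1..p.
Substitute the sample gammas (Toeplitz matrix and right-hand side of size 1):
  Gamma_p = [[5.2171]]
  r_p     = [2.5199]
With p = 1 this is the single equation gamma(0) phi_1 = gamma(1):
  phi_hat_1 = gamma(1) / gamma(0) = 2.5199 / 5.2171 = 0.4830.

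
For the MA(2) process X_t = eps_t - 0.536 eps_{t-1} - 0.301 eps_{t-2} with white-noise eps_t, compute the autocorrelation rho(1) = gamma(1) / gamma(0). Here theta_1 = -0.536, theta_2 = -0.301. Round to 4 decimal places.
\rho(1) = -0.2719

For an MA(q) process with theta_0 = 1, the autocovariance is
  gamma(k) = sigma^2 * sum_{i=0..q-k} theta_i * theta_{i+k},
and rho(k) = gamma(k) / gamma(0). Sigma^2 cancels.
  numerator   = (1)*(-0.536) + (-0.536)*(-0.301) = -0.374664.
  denominator = (1)^2 + (-0.536)^2 + (-0.301)^2 = 1.377897.
  rho(1) = -0.374664 / 1.377897 = -0.2719.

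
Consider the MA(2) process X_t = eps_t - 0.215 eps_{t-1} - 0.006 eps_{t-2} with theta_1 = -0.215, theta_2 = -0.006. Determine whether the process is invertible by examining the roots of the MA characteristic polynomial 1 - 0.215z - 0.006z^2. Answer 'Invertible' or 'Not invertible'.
\text{Invertible}

The MA(q) characteristic polynomial is P(z) = 1 - 0.215z - 0.006z^2.
Invertibility requires all roots to lie outside the unit circle, i.e. |z| > 1 for every root.
Set 1 + (-0.215) z + (-0.006) z^2 = 0, i.e. a z^2 + b z + c = 0 with a = -0.006, b = -0.215, c = 1.
Discriminant D = b^2 - 4ac = (-0.215)^2 - 4*(-0.006)*1 = 0.046225 - (-0.024) = 0.070225.
D >= 0, so the roots are real: z = (-b +/- sqrt(D)) / (2a) = (0.215 +/- 0.265) / (-0.012).
  z_1 = (0.215 + 0.265) / (-0.012) = -40,   |z_1| = 40.
  z_2 = (0.215 - 0.265) / (-0.012) = 4.1667,   |z_2| = 4.1667.
Moduli of all roots: 40.0000, 4.1667.
All moduli strictly greater than 1? Yes.
Verdict: Invertible.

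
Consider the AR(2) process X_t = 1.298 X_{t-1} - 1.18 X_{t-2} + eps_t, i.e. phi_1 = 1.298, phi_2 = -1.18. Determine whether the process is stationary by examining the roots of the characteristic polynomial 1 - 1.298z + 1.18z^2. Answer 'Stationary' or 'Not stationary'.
\text{Not stationary}

The AR(p) characteristic polynomial is P(z) = 1 - 1.298z + 1.18z^2.
Stationarity requires all roots to lie outside the unit circle, i.e. |z| > 1 for every root.
Set 1 + (-1.298) z + (1.18) z^2 = 0, i.e. a z^2 + b z + c = 0 with a = 1.18, b = -1.298, c = 1.
Discriminant D = b^2 - 4ac = (-1.298)^2 - 4*(1.18)*1 = 1.684804 - (4.72) = -3.035196.
D < 0, so the roots are the complex-conjugate pair z = (-b +/- i sqrt(-D)) / (2a) = 0.55 +/- 0.7382i.
For a conjugate pair |z|^2 = z * conj(z) = (product of roots) = c/a = 1/(1.18) = 0.847458, so |z| = sqrt(0.847458) = 0.9206 for both roots.
Moduli of all roots: 0.9206, 0.9206.
All moduli strictly greater than 1? No.
Verdict: Not stationary.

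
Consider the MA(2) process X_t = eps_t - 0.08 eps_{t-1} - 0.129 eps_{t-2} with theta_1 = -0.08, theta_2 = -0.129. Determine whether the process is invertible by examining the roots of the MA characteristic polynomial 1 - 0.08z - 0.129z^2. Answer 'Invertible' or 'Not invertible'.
\text{Invertible}

The MA(q) characteristic polynomial is P(z) = 1 - 0.08z - 0.129z^2.
Invertibility requires all roots to lie outside the unit circle, i.e. |z| > 1 for every root.
Set 1 + (-0.08) z + (-0.129) z^2 = 0, i.e. a z^2 + b z + c = 0 with a = -0.129, b = -0.08, c = 1.
Discriminant D = b^2 - 4ac = (-0.08)^2 - 4*(-0.129)*1 = 0.0064 - (-0.516) = 0.5224.
D >= 0, so the roots are real: z = (-b +/- sqrt(D)) / (2a) = (0.08 +/- 0.722772) / (-0.258).
  z_1 = (0.08 + 0.722772) / (-0.258) = -3.1115,   |z_1| = 3.1115.
  z_2 = (0.08 - 0.722772) / (-0.258) = 2.4914,   |z_2| = 2.4914.
Moduli of all roots: 3.1115, 2.4914.
All moduli strictly greater than 1? Yes.
Verdict: Invertible.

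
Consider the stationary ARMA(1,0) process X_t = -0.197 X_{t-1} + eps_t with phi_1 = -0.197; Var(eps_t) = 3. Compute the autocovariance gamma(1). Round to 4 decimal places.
\gamma(1) = -0.6149

Multiply the model equation by X_{t-k} and take expectations. With theta_0 = psi_0 = 1 and psi_j the MA(infinity) weights, this gives
  gamma(k) - sum_i phi_i gamma(k-i) = c_k,
  c_k = sigma^2 * sum_{j=k..q} theta_j psi_{j-k}   (c_k = 0 for k > q),
using gamma(-m) = gamma(m).
Pure AR (q = 0): c_0 = sigma^2 = 3, c_k = 0 for k >= 1.
Equations for k = 0 and k = 1 (AR order 1):
  gamma(0) = phi_1 gamma(1) + c_0
  gamma(1) = phi_1 gamma(0) + c_1
Substituting the second into the first: gamma(0) (1 - phi_1^2) = c_0 + phi_1 c_1, so
  gamma(0) = c_0 / (1 - phi_1^2) = 3 / (1 - (-0.197)^2) = 3 / 0.961191 = 3.121128.
  gamma(1) = phi_1 gamma(0) = (-0.197)(3.121128) = -0.614862.
Therefore gamma(1) = -0.6149 (to 4 decimal places).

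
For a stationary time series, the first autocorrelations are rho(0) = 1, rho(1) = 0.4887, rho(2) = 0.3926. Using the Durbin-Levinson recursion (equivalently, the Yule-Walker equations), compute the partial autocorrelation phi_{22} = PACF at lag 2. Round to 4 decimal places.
\phi_{22} = 0.2020

The PACF at lag k is phi_{kk}, the last component of the solution
to the Yule-Walker system G_k phi = r_k where
  (G_k)_{ij} = rho(|i - j|), (r_k)_i = rho(i), i,j = 1..k.
Equivalently, Durbin-Levinson gives phi_{kk} iteratively:
  phi_{11} = rho(1)
  phi_{kk} = [rho(k) - sum_{j=1..k-1} phi_{k-1,j} rho(k-j)]
            / [1 - sum_{j=1..k-1} phi_{k-1,j} rho(j)],
  phi_{k,j} = phi_{k-1,j} - phi_{kk} phi_{k-1,k-j},  j = 1..k-1.
Step k = 1:
  phi_11 = rho(1) = 0.4887.
Step k = 2:
  phi_22 = [rho(2) - phi_11 rho(1)] / [1 - phi_11 rho(1)] = [0.3926 - (0.4887)(0.4887)] / [1 - (0.4887)(0.4887)]
         = 0.15377231 / 0.76117231 = 0.202.
Therefore phi_{22} = 0.2020.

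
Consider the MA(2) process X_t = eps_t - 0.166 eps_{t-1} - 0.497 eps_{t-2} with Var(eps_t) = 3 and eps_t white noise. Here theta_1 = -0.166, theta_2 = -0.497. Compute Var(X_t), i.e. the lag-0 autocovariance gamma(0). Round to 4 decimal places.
\gamma(0) = 3.8237

For an MA(q) process X_t = eps_t + sum_i theta_i eps_{t-i} with
Var(eps_t) = sigma^2, the variance is
  gamma(0) = sigma^2 * (1 + sum_i theta_i^2).
  sum_i theta_i^2 = (-0.166)^2 + (-0.497)^2 = 0.027556 + 0.247009 = 0.274565.
  gamma(0) = 3 * (1 + 0.274565) = 3 * 1.274565 = 3.823695, which rounds to 3.8237.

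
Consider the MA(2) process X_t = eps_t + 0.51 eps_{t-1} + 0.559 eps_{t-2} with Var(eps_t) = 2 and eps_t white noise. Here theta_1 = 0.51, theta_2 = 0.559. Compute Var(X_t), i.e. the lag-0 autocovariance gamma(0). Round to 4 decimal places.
\gamma(0) = 3.1452

For an MA(q) process X_t = eps_t + sum_i theta_i eps_{t-i} with
Var(eps_t) = sigma^2, the variance is
  gamma(0) = sigma^2 * (1 + sum_i theta_i^2).
  sum_i theta_i^2 = (0.51)^2 + (0.559)^2 = 0.2601 + 0.312481 = 0.572581.
  gamma(0) = 2 * (1 + 0.572581) = 2 * 1.572581 = 3.145162, which rounds to 3.1452.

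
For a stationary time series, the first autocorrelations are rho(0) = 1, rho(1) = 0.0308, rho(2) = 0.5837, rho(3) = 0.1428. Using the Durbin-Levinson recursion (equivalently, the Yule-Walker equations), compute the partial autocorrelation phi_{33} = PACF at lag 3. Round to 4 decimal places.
\phi_{33} = 0.1780

The PACF at lag k is phi_{kk}, the last component of the solution
to the Yule-Walker system G_k phi = r_k where
  (G_k)_{ij} = rho(|i - j|), (r_k)_i = rho(i), i,j = 1..k.
Equivalently, Durbin-Levinson gives phi_{kk} iteratively:
  phi_{11} = rho(1)
  phi_{kk} = [rho(k) - sum_{j=1..k-1} phi_{k-1,j} rho(k-j)]
            / [1 - sum_{j=1..k-1} phi_{k-1,j} rho(j)],
  phi_{k,j} = phi_{k-1,j} - phi_{kk} phi_{k-1,k-j},  j = 1..k-1.
Step k = 1:
  phi_11 = rho(1) = 0.0308.
Step k = 2:
  phi_22 = [rho(2) - phi_11 rho(1)] / [1 - phi_11 rho(1)] = [0.5837 - (0.0308)(0.0308)] / [1 - (0.0308)(0.0308)]
         = 0.58275136 / 0.99905136 = 0.583305.
  Update: phi_21 = phi_11 - phi_22 phi_11 = 0.0308 - (0.583305)(0.0308) = 0.012834.
Step k = 3:
  phi_33 = [rho(3) - phi_21 rho(2) - phi_22 rho(1)] / [1 - phi_21 rho(1) - phi_22 rho(2)]
    numerator   = 0.1428 - (0.012834)(0.5837) - (0.583305)(0.0308) = 0.11734288
    denominator = 1 - (0.012834)(0.0308) - (0.583305)(0.5837) = 0.65912975
  phi_33 = 0.11734288 / 0.65912975 = 0.178.
Therefore phi_{33} = 0.1780.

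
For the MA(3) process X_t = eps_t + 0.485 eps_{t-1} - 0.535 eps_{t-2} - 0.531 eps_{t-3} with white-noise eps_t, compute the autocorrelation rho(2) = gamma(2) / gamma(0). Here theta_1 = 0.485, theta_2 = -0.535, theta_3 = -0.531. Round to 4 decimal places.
\rho(2) = -0.4395

For an MA(q) process with theta_0 = 1, the autocovariance is
  gamma(k) = sigma^2 * sum_{i=0..q-k} theta_i * theta_{i+k},
and rho(k) = gamma(k) / gamma(0). Sigma^2 cancels.
  numerator   = (1)*(-0.535) + (0.485)*(-0.531) = -0.792535.
  denominator = (1)^2 + (0.485)^2 + (-0.535)^2 + (-0.531)^2 = 1.803411.
  rho(2) = -0.792535 / 1.803411 = -0.4395.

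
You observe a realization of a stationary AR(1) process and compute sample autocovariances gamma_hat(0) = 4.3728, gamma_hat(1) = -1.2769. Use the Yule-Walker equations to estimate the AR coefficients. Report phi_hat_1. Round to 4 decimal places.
\hat\phi_{1} = -0.2920

The Yule-Walker equations for an AR(p) process read, in matrix form,
  Gamma_p phi = r_p,   with   (Gamma_p)_{ij} = gamma(|i - j|),
                       (r_p)_i = gamma(i),   i,j = 1..p.
Substitute the sample gammas (Toeplitz matrix and right-hand side of size 1):
  Gamma_p = [[4.3728]]
  r_p     = [-1.2769]
With p = 1 this is the single equation gamma(0) phi_1 = gamma(1):
  phi_hat_1 = gamma(1) / gamma(0) = -1.2769 / 4.3728 = -0.2920.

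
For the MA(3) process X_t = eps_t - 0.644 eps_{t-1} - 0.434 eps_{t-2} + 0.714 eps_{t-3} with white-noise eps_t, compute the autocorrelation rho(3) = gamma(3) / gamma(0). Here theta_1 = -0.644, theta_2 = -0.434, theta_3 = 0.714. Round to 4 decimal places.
\rho(3) = 0.3379

For an MA(q) process with theta_0 = 1, the autocovariance is
  gamma(k) = sigma^2 * sum_{i=0..q-k} theta_i * theta_{i+k},
and rho(k) = gamma(k) / gamma(0). Sigma^2 cancels.
  numerator   = (1)*(0.714) = 0.714.
  denominator = (1)^2 + (-0.644)^2 + (-0.434)^2 + (0.714)^2 = 2.112888.
  rho(3) = 0.714 / 2.112888 = 0.3379.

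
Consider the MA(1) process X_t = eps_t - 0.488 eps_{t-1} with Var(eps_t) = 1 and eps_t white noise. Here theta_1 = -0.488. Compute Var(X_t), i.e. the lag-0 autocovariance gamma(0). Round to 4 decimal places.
\gamma(0) = 1.2381

For an MA(q) process X_t = eps_t + sum_i theta_i eps_{t-i} with
Var(eps_t) = sigma^2, the variance is
  gamma(0) = sigma^2 * (1 + sum_i theta_i^2).
  sum_i theta_i^2 = (-0.488)^2 = 0.238144.
  gamma(0) = 1 * (1 + 0.238144) = 1 * 1.238144 = 1.238144, which rounds to 1.2381.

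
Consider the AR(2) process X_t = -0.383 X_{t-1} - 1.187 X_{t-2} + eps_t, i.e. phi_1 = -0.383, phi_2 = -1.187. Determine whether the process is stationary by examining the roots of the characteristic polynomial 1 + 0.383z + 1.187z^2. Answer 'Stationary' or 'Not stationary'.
\text{Not stationary}

The AR(p) characteristic polynomial is P(z) = 1 + 0.383z + 1.187z^2.
Stationarity requires all roots to lie outside the unit circle, i.e. |z| > 1 for every root.
Set 1 + (0.383) z + (1.187) z^2 = 0, i.e. a z^2 + b z + c = 0 with a = 1.187, b = 0.383, c = 1.
Discriminant D = b^2 - 4ac = (0.383)^2 - 4*(1.187)*1 = 0.146689 - (4.748) = -4.601311.
D < 0, so the roots are the complex-conjugate pair z = (-b +/- i sqrt(-D)) / (2a) = -0.1613 +/- 0.9036i.
For a conjugate pair |z|^2 = z * conj(z) = (product of roots) = c/a = 1/(1.187) = 0.84246, so |z| = sqrt(0.84246) = 0.9179 for both roots.
Moduli of all roots: 0.9179, 0.9179.
All moduli strictly greater than 1? No.
Verdict: Not stationary.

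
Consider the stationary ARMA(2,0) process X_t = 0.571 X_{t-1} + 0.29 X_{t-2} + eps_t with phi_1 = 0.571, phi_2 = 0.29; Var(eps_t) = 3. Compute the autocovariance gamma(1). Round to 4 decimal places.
\gamma(1) = 7.4577

Multiply the model equation by X_{t-k} and take expectations. With theta_0 = psi_0 = 1 and psi_j the MA(infinity) weights, this gives
  gamma(k) - sum_i phi_i gamma(k-i) = c_k,
  c_k = sigma^2 * sum_{j=k..q} theta_j psi_{j-k}   (c_k = 0 for k > q),
using gamma(-m) = gamma(m).
Pure AR (q = 0): c_0 = sigma^2 = 3, c_k = 0 for k >= 1.
Equations for k = 0, 1, 2 (AR order 2, c_2 = 0):
  (E0) gamma(0) = phi_1 gamma(1) + phi_2 gamma(2) + c_0
  (E1) gamma(1) = phi_1 gamma(0) + phi_2 gamma(1) + c_1
  (E2) gamma(2) = phi_1 gamma(1) + phi_2 gamma(0)
From (E1): gamma(1) = A gamma(0) + B with
  A = phi_1 / (1 - phi_2) = 0.571 / 0.71 = 0.804225,   B = c_1 / (1 - phi_2) = 0 / 0.71 = 0.
Insert (E2) into (E0): gamma(0) (1 - phi_2^2) = phi_1 (1 + phi_2) gamma(1) + c_0.
  phi_1 (1 + phi_2) = (0.571)(1.29) = 0.73659,   1 - phi_2^2 = 0.9159.
Replace gamma(1) by A gamma(0) + B and collect gamma(0):
  gamma(0) [0.9159 - (0.73659)(0.804225)] = c_0 = 3
  gamma(0) * 0.323516 = 3
  gamma(0) = 3 / 0.323516 = 9.273122.
  gamma(1) = A gamma(0) = (0.804225)(9.273122) = 7.45768.
Therefore gamma(1) = 7.4577 (to 4 decimal places).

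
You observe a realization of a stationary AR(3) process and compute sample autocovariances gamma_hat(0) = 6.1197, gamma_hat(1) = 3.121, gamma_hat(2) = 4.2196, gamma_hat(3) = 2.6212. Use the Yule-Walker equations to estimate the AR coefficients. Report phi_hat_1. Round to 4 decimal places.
\hat\phi_{1} = 0.2320

The Yule-Walker equations for an AR(p) process read, in matrix form,
  Gamma_p phi = r_p,   with   (Gamma_p)_{ij} = gamma(|i - j|),
                       (r_p)_i = gamma(i),   i,j = 1..p.
Substitute the sample gammas (Toeplitz matrix and right-hand side of size 3):
  Gamma_p = [[6.1197, 3.121, 4.2196], [3.121, 6.1197, 3.121], [4.2196, 3.121, 6.1197]]
  r_p     = [3.121, 4.2196, 2.6212]
Written out (R1..R3):
  (R1) 6.1197 phi_1 + 3.121 phi_2 + 4.2196 phi_3 = 3.121
  (R2) 3.121 phi_1 + 6.1197 phi_2 + 3.121 phi_3 = 4.2196
  (R3) 4.2196 phi_1 + 3.121 phi_2 + 6.1197 phi_3 = 2.6212
Gaussian elimination:
  R2 <- R2 - (3.121/6.1197) R1 = R2 - (0.509992) R1:  4.528014 phi_2 + 0.969036 phi_3 = 2.627914
  R3 <- R3 - (4.2196/6.1197) R1 = R3 - (0.689511) R1:  0.969036 phi_2 + 3.21024 phi_3 = 0.469236
  R3 <- R3 - (0.969036/4.528014) R2 = R3 - (0.214009) R2:  3.002857 phi_3 = -0.093161
Back-substitution:
  phi_hat_3 = -0.093161 / 3.002857 = -0.031024
  phi_hat_2 = (2.627914 - (0.969036)(-0.031024)) / 4.528014 = 0.587007
  phi_hat_1 = (3.121 - (3.121)(0.587007) - (4.2196)(-0.031024)) / 6.1197 = 0.232015
So phi_hat = [0.2320, 0.5870, -0.0310].
Therefore phi_hat_1 = 0.2320.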